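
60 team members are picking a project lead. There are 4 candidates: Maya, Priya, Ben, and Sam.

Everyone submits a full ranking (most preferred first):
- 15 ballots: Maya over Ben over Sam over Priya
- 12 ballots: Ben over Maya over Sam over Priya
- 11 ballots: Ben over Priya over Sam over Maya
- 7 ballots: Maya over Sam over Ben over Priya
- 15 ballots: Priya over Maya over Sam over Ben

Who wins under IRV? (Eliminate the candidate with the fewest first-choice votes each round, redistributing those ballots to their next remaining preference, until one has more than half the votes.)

Maya

Round 1: Maya 22, Priya 15, Ben 23, Sam 0. Sam eliminated.
Round 2: Maya 22, Priya 15, Ben 23. Priya eliminated.
Round 3: Maya 37, Ben 23. Maya has a majority (≥31).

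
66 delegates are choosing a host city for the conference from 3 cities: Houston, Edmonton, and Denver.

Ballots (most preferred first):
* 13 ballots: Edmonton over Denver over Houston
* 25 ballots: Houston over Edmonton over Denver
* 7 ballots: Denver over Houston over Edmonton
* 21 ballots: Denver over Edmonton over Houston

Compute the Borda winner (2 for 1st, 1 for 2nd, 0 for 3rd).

Edmonton

Houston: 13×0 + 25×2 + 7×1 + 21×0 = 57
Edmonton: 13×2 + 25×1 + 7×0 + 21×1 = 72
Denver: 13×1 + 25×0 + 7×2 + 21×2 = 69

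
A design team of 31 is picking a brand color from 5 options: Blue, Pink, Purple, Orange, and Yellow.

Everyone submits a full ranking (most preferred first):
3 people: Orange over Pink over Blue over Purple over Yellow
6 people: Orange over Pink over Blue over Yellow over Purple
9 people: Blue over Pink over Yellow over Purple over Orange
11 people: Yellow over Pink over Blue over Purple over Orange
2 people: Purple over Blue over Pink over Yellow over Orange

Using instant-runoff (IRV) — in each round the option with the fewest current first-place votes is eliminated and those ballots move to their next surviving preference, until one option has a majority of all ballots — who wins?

Blue

Round 1: Blue 9, Pink 0, Purple 2, Orange 9, Yellow 11. Pink eliminated.
Round 2: Blue 9, Purple 2, Orange 9, Yellow 11. Purple eliminated.
Round 3: Blue 11, Orange 9, Yellow 11. Orange eliminated.
Round 4: Blue 20, Yellow 11. Blue has a majority (≥16).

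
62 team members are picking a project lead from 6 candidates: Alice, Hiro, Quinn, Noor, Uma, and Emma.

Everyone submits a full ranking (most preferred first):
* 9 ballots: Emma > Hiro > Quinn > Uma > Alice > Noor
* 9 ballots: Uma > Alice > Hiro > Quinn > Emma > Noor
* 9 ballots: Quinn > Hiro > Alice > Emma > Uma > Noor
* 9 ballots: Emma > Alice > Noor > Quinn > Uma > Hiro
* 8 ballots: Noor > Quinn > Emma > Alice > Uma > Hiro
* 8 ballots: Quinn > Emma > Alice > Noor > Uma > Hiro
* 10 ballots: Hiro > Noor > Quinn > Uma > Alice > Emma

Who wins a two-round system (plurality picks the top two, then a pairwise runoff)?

Round 1 first-place votes: Alice 0, Hiro 10, Quinn 17, Noor 8, Uma 9, Emma 18. Emma and Quinn advance.
Runoff: Emma is ranked above Quinn on 18 ballots, Quinn above Emma on 44.

Quinn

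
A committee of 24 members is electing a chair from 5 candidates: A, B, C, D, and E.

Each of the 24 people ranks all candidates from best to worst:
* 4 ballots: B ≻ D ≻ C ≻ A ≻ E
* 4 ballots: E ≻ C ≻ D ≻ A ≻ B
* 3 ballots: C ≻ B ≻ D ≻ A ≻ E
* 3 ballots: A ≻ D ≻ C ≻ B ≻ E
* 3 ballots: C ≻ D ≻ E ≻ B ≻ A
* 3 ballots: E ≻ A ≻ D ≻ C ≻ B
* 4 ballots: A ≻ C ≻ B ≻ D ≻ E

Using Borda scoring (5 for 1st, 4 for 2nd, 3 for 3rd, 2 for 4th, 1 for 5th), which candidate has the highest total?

C

A: 4×2 + 4×2 + 3×2 + 3×5 + 3×1 + 3×4 + 4×5 = 72
B: 4×5 + 4×1 + 3×4 + 3×2 + 3×2 + 3×1 + 4×3 = 63
C: 4×3 + 4×4 + 3×5 + 3×3 + 3×5 + 3×2 + 4×4 = 89
D: 4×4 + 4×3 + 3×3 + 3×4 + 3×4 + 3×3 + 4×2 = 78
E: 4×1 + 4×5 + 3×1 + 3×1 + 3×3 + 3×5 + 4×1 = 58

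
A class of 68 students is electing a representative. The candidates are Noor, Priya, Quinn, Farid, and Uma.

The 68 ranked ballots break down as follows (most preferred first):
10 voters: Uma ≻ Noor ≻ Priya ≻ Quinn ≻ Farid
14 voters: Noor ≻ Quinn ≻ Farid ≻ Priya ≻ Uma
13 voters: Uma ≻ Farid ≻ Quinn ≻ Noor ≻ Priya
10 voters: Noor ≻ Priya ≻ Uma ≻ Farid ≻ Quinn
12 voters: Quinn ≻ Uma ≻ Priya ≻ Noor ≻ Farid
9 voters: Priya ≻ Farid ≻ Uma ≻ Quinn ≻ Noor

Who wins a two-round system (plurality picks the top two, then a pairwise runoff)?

Round 1 first-place votes: Noor 24, Priya 9, Quinn 12, Farid 0, Uma 23. Noor and Uma advance.
Runoff: Noor is ranked above Uma on 24 ballots, Uma above Noor on 44.

Uma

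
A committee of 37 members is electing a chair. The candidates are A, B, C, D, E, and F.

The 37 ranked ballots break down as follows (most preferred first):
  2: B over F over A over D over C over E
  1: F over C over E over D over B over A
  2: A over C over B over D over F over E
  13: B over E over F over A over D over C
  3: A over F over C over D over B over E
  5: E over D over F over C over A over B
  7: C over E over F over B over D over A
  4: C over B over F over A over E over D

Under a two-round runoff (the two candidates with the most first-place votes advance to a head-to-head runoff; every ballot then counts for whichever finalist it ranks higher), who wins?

C

Round 1 first-place votes: A 5, B 15, C 11, D 0, E 5, F 1. B and C advance.
Runoff: B is ranked above C on 15 ballots, C above B on 22.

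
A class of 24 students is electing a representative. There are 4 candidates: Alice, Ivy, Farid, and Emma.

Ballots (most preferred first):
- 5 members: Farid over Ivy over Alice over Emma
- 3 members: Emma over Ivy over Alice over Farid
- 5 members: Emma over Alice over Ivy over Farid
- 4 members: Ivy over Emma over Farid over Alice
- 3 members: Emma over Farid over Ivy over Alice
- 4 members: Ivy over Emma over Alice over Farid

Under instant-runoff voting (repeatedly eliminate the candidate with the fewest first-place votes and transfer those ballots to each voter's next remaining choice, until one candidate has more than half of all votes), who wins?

Ivy

Round 1: Alice 0, Ivy 8, Farid 5, Emma 11. Alice eliminated.
Round 2: Ivy 8, Farid 5, Emma 11. Farid eliminated.
Round 3: Ivy 13, Emma 11. Ivy has a majority (≥13).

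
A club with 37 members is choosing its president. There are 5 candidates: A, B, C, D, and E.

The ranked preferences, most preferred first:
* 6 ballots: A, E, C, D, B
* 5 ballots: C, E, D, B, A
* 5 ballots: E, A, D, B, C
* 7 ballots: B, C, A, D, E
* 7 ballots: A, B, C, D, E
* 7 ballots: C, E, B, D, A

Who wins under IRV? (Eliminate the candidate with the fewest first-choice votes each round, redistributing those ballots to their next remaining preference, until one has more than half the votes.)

Round 1: A 13, B 7, C 12, D 0, E 5. D eliminated.
Round 2: A 13, B 7, C 12, E 5. E eliminated.
Round 3: A 18, B 7, C 12. B eliminated.
Round 4: A 18, C 19. C has a majority (≥19).

C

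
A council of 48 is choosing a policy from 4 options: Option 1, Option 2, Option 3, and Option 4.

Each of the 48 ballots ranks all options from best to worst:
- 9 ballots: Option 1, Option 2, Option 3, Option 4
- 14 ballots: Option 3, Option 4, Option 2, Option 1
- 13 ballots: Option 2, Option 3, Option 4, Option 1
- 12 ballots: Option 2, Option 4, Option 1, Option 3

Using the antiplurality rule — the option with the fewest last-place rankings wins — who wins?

Last-place votes: Option 1 27, Option 2 0, Option 3 12, Option 4 9.

Option 2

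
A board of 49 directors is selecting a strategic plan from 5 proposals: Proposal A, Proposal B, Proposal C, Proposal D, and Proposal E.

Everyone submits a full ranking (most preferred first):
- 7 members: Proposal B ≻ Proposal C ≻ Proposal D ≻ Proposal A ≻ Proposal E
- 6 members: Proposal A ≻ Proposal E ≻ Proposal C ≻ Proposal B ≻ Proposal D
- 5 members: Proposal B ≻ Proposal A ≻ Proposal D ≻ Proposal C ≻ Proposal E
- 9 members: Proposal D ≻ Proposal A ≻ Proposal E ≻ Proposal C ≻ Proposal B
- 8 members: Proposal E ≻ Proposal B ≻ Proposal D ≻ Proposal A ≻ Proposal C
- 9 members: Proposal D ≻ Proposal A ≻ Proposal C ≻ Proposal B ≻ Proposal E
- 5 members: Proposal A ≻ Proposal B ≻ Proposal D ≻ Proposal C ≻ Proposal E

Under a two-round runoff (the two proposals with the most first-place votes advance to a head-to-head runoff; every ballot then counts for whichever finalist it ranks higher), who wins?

Round 1 first-place votes: Proposal A 11, Proposal B 12, Proposal C 0, Proposal D 18, Proposal E 8. Proposal D and Proposal B advance.
Runoff: Proposal D is ranked above Proposal B on 18 ballots, Proposal B above Proposal D on 31.

Proposal B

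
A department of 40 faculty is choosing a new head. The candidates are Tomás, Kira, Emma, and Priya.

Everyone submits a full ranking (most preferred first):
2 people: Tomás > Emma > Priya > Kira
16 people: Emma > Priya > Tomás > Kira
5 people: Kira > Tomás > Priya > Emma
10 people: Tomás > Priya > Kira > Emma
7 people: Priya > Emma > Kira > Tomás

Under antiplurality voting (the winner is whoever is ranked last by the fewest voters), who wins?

Priya

Last-place votes: Tomás 7, Kira 18, Emma 15, Priya 0.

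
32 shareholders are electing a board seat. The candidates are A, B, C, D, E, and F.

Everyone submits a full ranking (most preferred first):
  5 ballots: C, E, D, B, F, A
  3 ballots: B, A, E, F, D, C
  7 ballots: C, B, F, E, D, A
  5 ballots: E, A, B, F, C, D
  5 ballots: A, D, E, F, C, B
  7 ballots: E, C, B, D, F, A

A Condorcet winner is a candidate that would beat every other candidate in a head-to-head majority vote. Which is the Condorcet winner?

E vs A: 24–8
E vs B: 22–10
E vs C: 20–12
E vs D: 27–5
E vs F: 25–7
E beats every other candidate.

E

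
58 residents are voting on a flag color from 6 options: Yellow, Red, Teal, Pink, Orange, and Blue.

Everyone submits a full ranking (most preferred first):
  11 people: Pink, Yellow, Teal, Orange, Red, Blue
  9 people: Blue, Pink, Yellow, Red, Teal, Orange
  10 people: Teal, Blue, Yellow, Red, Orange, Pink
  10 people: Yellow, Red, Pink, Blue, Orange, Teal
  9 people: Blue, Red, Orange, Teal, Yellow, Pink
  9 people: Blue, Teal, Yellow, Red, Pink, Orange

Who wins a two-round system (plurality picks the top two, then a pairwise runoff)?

Blue

Round 1 first-place votes: Yellow 10, Red 0, Teal 10, Pink 11, Orange 0, Blue 27. Blue and Pink advance.
Runoff: Blue is ranked above Pink on 37 ballots, Pink above Blue on 21.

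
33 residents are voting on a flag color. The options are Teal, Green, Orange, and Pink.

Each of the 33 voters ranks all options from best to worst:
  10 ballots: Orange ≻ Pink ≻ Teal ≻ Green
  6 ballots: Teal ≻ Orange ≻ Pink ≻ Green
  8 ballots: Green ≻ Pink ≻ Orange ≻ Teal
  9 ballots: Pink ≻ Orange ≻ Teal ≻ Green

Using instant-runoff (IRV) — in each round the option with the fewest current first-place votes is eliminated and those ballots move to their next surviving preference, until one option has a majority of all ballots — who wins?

Pink

Round 1: Teal 6, Green 8, Orange 10, Pink 9. Teal eliminated.
Round 2: Green 8, Orange 16, Pink 9. Green eliminated.
Round 3: Orange 16, Pink 17. Pink has a majority (≥17).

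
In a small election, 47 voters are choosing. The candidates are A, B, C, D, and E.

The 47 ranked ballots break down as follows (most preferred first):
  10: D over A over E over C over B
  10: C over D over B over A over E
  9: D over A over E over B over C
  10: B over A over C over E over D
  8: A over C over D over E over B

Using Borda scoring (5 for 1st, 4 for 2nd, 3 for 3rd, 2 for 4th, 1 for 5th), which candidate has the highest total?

A

A: 10×4 + 10×2 + 9×4 + 10×4 + 8×5 = 176
B: 10×1 + 10×3 + 9×2 + 10×5 + 8×1 = 116
C: 10×2 + 10×5 + 9×1 + 10×3 + 8×4 = 141
D: 10×5 + 10×4 + 9×5 + 10×1 + 8×3 = 169
E: 10×3 + 10×1 + 9×3 + 10×2 + 8×2 = 103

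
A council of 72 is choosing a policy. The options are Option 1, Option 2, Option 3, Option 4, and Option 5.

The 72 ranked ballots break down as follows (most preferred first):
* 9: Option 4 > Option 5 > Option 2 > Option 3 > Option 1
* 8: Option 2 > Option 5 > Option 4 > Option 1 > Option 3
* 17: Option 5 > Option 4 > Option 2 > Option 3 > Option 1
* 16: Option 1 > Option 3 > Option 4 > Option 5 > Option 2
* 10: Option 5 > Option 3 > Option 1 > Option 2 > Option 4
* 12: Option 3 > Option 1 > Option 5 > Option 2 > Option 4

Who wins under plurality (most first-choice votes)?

Option 5

First-place votes: Option 1 16, Option 2 8, Option 3 12, Option 4 9, Option 5 27.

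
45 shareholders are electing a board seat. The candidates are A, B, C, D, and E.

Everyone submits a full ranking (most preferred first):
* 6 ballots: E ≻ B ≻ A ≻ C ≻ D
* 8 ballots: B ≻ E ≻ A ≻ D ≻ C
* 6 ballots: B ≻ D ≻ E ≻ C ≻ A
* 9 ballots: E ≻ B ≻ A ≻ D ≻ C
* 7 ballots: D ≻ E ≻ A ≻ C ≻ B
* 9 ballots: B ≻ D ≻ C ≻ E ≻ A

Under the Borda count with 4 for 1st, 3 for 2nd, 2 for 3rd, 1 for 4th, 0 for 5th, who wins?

B

A: 6×2 + 8×2 + 6×0 + 9×2 + 7×2 + 9×0 = 60
B: 6×3 + 8×4 + 6×4 + 9×3 + 7×0 + 9×4 = 137
C: 6×1 + 8×0 + 6×1 + 9×0 + 7×1 + 9×2 = 37
D: 6×0 + 8×1 + 6×3 + 9×1 + 7×4 + 9×3 = 90
E: 6×4 + 8×3 + 6×2 + 9×4 + 7×3 + 9×1 = 126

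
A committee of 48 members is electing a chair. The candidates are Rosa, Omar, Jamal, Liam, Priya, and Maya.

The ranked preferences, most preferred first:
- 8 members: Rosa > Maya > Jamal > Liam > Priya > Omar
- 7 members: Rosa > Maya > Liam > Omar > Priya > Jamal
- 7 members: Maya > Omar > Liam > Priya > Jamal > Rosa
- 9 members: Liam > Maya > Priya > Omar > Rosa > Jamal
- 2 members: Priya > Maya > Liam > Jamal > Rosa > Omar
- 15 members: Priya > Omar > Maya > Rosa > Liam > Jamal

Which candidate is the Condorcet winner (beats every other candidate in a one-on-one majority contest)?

Maya

Maya vs Rosa: 33–15
Maya vs Omar: 33–15
Maya vs Jamal: 48–0
Maya vs Liam: 39–9
Maya vs Priya: 31–17
Maya beats every other candidate.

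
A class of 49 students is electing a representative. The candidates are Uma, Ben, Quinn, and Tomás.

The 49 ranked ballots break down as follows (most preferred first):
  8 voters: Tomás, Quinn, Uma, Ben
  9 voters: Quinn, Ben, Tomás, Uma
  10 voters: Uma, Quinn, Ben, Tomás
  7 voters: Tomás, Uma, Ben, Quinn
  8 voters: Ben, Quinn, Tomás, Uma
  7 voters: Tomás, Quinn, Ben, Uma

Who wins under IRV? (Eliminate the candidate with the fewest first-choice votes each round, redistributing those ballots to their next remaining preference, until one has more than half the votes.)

Quinn

Round 1: Uma 10, Ben 8, Quinn 9, Tomás 22. Ben eliminated.
Round 2: Uma 10, Quinn 17, Tomás 22. Uma eliminated.
Round 3: Quinn 27, Tomás 22. Quinn has a majority (≥25).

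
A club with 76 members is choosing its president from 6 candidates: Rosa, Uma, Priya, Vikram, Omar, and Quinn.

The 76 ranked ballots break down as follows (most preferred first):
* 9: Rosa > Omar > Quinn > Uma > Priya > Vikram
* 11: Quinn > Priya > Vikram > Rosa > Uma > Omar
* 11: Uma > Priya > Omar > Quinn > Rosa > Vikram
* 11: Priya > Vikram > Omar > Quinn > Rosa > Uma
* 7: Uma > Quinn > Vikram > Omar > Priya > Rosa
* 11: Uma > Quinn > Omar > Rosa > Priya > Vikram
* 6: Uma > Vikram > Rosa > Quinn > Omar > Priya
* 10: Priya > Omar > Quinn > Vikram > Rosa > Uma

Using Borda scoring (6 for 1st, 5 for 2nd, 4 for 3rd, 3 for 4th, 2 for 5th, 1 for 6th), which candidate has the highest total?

Rosa: 9×6 + 11×3 + 11×2 + 11×2 + 7×1 + 11×3 + 6×4 + 10×2 = 215
Uma: 9×3 + 11×2 + 11×6 + 11×1 + 7×6 + 11×6 + 6×6 + 10×1 = 280
Priya: 9×2 + 11×5 + 11×5 + 11×6 + 7×2 + 11×2 + 6×1 + 10×6 = 296
Vikram: 9×1 + 11×4 + 11×1 + 11×5 + 7×4 + 11×1 + 6×5 + 10×3 = 218
Omar: 9×5 + 11×1 + 11×4 + 11×4 + 7×3 + 11×4 + 6×2 + 10×5 = 271
Quinn: 9×4 + 11×6 + 11×3 + 11×3 + 7×5 + 11×5 + 6×3 + 10×4 = 316

Quinn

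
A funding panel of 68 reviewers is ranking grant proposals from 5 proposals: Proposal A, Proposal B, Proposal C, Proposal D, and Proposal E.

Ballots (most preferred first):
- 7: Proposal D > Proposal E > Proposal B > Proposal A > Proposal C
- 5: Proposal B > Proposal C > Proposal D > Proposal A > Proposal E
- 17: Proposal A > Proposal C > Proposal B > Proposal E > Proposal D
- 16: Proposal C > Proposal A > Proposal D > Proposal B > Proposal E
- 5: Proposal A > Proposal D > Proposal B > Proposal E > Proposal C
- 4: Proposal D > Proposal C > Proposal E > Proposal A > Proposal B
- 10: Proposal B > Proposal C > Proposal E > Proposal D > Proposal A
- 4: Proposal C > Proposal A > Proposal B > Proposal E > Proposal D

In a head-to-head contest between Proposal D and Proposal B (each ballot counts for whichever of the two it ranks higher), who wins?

Proposal B

Proposal D is ranked above Proposal B on 32 ballots; Proposal B above Proposal D on 36.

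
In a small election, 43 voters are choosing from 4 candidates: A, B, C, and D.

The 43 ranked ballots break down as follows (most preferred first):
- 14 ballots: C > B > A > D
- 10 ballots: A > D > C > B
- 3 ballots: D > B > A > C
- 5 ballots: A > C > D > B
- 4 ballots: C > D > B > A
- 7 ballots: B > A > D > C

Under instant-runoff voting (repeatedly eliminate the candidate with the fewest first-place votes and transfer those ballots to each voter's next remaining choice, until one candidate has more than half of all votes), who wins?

A

Round 1: A 15, B 7, C 18, D 3. D eliminated.
Round 2: A 15, B 10, C 18. B eliminated.
Round 3: A 25, C 18. A has a majority (≥22).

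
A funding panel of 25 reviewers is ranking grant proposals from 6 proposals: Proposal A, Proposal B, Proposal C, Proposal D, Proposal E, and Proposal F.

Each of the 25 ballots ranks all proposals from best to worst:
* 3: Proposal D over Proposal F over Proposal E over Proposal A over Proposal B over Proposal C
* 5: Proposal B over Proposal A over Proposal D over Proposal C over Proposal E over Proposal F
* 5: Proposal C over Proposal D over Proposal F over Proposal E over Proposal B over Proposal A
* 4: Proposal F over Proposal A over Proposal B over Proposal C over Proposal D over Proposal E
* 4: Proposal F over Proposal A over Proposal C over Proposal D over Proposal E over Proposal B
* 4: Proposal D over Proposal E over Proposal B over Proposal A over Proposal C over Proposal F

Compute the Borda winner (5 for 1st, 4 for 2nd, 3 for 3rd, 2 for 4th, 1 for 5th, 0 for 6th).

Proposal D

Proposal A: 3×2 + 5×4 + 5×0 + 4×4 + 4×4 + 4×2 = 66
Proposal B: 3×1 + 5×5 + 5×1 + 4×3 + 4×0 + 4×3 = 57
Proposal C: 3×0 + 5×2 + 5×5 + 4×2 + 4×3 + 4×1 = 59
Proposal D: 3×5 + 5×3 + 5×4 + 4×1 + 4×2 + 4×5 = 82
Proposal E: 3×3 + 5×1 + 5×2 + 4×0 + 4×1 + 4×4 = 44
Proposal F: 3×4 + 5×0 + 5×3 + 4×5 + 4×5 + 4×0 = 67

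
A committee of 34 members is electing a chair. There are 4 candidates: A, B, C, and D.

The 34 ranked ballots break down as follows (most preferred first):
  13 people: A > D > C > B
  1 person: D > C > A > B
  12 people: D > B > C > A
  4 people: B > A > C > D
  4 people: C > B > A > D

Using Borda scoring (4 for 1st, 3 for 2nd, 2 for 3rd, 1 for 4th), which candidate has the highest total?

A: 13×4 + 1×2 + 12×1 + 4×3 + 4×2 = 86
B: 13×1 + 1×1 + 12×3 + 4×4 + 4×3 = 78
C: 13×2 + 1×3 + 12×2 + 4×2 + 4×4 = 77
D: 13×3 + 1×4 + 12×4 + 4×1 + 4×1 = 99

D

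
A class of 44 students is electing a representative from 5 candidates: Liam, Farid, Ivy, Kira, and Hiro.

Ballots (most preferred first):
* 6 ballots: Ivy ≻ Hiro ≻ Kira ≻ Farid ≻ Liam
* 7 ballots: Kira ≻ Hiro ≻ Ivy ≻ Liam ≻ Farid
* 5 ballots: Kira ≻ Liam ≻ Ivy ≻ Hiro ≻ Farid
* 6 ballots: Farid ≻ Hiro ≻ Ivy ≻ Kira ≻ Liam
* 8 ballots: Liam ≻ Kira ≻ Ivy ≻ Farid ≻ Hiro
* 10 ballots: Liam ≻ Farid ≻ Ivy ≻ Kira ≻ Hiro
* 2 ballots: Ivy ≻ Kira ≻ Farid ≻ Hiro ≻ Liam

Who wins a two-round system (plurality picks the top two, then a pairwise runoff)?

Round 1 first-place votes: Liam 18, Farid 6, Ivy 8, Kira 12, Hiro 0. Liam and Kira advance.
Runoff: Liam is ranked above Kira on 18 ballots, Kira above Liam on 26.

Kira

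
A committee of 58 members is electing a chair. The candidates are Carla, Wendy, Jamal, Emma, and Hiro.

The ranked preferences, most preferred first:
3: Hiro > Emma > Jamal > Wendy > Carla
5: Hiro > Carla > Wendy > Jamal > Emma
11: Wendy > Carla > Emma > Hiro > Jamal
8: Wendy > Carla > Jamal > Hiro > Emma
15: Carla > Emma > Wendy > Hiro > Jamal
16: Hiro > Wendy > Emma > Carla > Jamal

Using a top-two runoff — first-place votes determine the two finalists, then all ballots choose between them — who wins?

Round 1 first-place votes: Carla 15, Wendy 19, Jamal 0, Emma 0, Hiro 24. Hiro and Wendy advance.
Runoff: Hiro is ranked above Wendy on 24 ballots, Wendy above Hiro on 34.

Wendy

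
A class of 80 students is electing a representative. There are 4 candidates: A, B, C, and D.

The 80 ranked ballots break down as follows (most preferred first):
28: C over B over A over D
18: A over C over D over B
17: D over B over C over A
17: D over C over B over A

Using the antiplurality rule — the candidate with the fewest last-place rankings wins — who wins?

Last-place votes: A 34, B 18, C 0, D 28.

C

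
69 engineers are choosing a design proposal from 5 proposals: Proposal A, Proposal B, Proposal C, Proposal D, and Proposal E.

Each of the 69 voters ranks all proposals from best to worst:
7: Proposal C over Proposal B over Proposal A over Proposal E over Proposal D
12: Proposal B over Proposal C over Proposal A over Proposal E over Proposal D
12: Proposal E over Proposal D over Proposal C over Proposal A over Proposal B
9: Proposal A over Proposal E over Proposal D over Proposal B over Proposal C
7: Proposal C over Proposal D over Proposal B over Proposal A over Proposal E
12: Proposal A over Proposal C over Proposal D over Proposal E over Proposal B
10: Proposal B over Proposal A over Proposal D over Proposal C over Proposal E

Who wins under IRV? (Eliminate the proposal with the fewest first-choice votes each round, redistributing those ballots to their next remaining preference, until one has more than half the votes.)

Proposal C

Round 1: Proposal A 21, Proposal B 22, Proposal C 14, Proposal D 0, Proposal E 12. Proposal D eliminated.
Round 2: Proposal A 21, Proposal B 22, Proposal C 14, Proposal E 12. Proposal E eliminated.
Round 3: Proposal A 21, Proposal B 22, Proposal C 26. Proposal A eliminated.
Round 4: Proposal B 31, Proposal C 38. Proposal C has a majority (≥35).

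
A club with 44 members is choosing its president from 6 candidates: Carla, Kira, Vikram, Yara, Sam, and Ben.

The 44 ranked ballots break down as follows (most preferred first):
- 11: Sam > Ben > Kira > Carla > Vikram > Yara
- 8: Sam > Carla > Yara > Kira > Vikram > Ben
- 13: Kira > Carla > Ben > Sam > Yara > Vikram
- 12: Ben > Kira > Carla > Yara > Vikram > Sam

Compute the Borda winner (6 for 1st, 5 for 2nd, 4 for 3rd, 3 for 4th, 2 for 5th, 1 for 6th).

Carla: 11×3 + 8×5 + 13×5 + 12×4 = 186
Kira: 11×4 + 8×3 + 13×6 + 12×5 = 206
Vikram: 11×2 + 8×2 + 13×1 + 12×2 = 75
Yara: 11×1 + 8×4 + 13×2 + 12×3 = 105
Sam: 11×6 + 8×6 + 13×3 + 12×1 = 165
Ben: 11×5 + 8×1 + 13×4 + 12×6 = 187

Kira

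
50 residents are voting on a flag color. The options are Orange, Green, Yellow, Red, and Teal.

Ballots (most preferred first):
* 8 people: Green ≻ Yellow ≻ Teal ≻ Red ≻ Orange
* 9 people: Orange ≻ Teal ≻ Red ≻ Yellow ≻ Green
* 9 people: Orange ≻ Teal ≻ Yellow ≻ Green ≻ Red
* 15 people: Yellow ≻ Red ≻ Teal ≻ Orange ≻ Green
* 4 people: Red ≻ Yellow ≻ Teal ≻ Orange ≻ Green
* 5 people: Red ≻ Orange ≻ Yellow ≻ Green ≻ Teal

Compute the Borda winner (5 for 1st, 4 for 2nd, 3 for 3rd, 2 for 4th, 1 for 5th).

Orange: 8×1 + 9×5 + 9×5 + 15×2 + 4×2 + 5×4 = 156
Green: 8×5 + 9×1 + 9×2 + 15×1 + 4×1 + 5×2 = 96
Yellow: 8×4 + 9×2 + 9×3 + 15×5 + 4×4 + 5×3 = 183
Red: 8×2 + 9×3 + 9×1 + 15×4 + 4×5 + 5×5 = 157
Teal: 8×3 + 9×4 + 9×4 + 15×3 + 4×3 + 5×1 = 158

Yellow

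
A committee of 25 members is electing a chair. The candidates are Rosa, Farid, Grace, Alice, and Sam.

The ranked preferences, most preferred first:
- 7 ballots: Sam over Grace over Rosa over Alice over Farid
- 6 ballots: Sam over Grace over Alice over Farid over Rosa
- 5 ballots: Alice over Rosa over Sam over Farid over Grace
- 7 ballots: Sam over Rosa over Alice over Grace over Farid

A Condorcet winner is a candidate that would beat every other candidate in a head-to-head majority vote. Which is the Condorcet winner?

Sam vs Rosa: 20–5
Sam vs Farid: 25–0
Sam vs Grace: 25–0
Sam vs Alice: 20–5
Sam beats every other candidate.

Sam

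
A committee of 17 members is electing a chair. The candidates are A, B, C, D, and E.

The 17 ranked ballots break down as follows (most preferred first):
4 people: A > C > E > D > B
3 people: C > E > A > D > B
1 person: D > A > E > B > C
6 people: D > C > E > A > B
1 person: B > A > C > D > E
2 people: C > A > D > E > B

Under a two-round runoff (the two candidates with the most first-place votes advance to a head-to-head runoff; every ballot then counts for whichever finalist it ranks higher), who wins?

Round 1 first-place votes: A 4, B 1, C 5, D 7, E 0. D and C advance.
Runoff: D is ranked above C on 7 ballots, C above D on 10.

C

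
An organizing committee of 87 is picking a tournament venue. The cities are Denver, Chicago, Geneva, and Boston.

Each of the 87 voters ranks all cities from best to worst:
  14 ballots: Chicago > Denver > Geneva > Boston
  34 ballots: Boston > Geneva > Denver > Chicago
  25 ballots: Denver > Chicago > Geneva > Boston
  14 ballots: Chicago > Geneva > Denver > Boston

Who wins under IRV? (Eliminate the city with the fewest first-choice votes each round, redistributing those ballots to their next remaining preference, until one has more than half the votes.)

Round 1: Denver 25, Chicago 28, Geneva 0, Boston 34. Geneva eliminated.
Round 2: Denver 25, Chicago 28, Boston 34. Denver eliminated.
Round 3: Chicago 53, Boston 34. Chicago has a majority (≥44).

Chicago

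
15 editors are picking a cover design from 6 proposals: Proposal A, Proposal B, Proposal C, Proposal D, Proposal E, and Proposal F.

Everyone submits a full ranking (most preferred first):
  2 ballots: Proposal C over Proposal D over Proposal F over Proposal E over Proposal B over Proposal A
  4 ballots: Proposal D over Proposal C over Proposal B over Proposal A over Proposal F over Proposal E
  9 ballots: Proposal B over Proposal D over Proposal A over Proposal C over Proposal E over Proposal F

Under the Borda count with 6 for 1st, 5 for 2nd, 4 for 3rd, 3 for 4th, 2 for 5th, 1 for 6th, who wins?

Proposal A: 2×1 + 4×3 + 9×4 = 50
Proposal B: 2×2 + 4×4 + 9×6 = 74
Proposal C: 2×6 + 4×5 + 9×3 = 59
Proposal D: 2×5 + 4×6 + 9×5 = 79
Proposal E: 2×3 + 4×1 + 9×2 = 28
Proposal F: 2×4 + 4×2 + 9×1 = 25

Proposal D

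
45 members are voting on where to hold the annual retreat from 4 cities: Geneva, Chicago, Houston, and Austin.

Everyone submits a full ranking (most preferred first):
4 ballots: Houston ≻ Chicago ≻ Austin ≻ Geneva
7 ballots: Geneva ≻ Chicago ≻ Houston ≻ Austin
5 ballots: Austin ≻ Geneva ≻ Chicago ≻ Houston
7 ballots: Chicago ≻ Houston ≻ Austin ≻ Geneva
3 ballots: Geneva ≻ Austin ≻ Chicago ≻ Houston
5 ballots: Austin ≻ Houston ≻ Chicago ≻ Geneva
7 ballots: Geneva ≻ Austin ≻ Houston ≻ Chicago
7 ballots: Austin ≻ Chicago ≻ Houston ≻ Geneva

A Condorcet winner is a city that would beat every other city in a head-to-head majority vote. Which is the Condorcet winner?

Austin

Austin vs Geneva: 28–17
Austin vs Chicago: 27–18
Austin vs Houston: 27–18
Austin beats every other city.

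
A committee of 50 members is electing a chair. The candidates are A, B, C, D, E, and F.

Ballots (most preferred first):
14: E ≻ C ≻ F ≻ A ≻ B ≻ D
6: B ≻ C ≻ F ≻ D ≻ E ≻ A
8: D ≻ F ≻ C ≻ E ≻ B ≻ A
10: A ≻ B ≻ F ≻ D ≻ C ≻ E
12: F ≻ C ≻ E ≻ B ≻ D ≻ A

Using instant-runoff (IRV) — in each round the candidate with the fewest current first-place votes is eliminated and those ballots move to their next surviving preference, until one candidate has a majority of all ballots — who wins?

F

Round 1: A 10, B 6, C 0, D 8, E 14, F 12. C eliminated.
Round 2: A 10, B 6, D 8, E 14, F 12. B eliminated.
Round 3: A 10, D 8, E 14, F 18. D eliminated.
Round 4: A 10, E 14, F 26. F has a majority (≥26).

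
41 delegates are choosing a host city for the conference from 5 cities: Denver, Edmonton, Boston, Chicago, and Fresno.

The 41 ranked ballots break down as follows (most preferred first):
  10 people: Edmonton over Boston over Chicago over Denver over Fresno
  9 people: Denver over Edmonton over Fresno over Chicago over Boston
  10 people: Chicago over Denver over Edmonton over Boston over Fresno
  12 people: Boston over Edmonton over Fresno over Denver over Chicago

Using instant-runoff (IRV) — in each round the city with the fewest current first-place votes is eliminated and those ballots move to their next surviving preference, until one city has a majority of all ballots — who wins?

Edmonton

Round 1: Denver 9, Edmonton 10, Boston 12, Chicago 10, Fresno 0. Fresno eliminated.
Round 2: Denver 9, Edmonton 10, Boston 12, Chicago 10. Denver eliminated.
Round 3: Edmonton 19, Boston 12, Chicago 10. Chicago eliminated.
Round 4: Edmonton 29, Boston 12. Edmonton has a majority (≥21).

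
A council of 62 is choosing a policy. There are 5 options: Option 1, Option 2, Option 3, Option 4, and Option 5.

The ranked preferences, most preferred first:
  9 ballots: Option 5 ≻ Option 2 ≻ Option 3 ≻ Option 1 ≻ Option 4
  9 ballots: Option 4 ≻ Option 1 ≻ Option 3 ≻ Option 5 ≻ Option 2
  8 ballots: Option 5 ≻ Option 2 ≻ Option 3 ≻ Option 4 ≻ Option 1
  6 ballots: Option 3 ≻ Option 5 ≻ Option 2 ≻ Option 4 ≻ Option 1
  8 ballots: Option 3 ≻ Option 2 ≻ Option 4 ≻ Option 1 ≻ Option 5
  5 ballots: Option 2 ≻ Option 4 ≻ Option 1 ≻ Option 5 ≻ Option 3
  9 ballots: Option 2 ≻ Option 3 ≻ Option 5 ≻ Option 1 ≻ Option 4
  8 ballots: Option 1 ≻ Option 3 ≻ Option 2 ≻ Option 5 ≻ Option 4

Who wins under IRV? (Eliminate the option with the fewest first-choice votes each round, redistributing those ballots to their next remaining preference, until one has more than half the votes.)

Option 3

Round 1: Option 1 8, Option 2 14, Option 3 14, Option 4 9, Option 5 17. Option 1 eliminated.
Round 2: Option 2 14, Option 3 22, Option 4 9, Option 5 17. Option 4 eliminated.
Round 3: Option 2 14, Option 3 31, Option 5 17. Option 2 eliminated.
Round 4: Option 3 40, Option 5 22. Option 3 has a majority (≥32).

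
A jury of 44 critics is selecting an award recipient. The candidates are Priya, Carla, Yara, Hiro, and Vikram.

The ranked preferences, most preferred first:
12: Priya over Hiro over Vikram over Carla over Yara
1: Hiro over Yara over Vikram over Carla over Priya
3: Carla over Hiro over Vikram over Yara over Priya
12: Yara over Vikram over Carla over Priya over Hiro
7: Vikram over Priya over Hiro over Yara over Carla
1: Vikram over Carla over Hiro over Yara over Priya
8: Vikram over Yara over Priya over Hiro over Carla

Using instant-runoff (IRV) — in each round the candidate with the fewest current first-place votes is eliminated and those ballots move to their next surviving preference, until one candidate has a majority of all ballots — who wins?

Vikram

Round 1: Priya 12, Carla 3, Yara 12, Hiro 1, Vikram 16. Hiro eliminated.
Round 2: Priya 12, Carla 3, Yara 13, Vikram 16. Carla eliminated.
Round 3: Priya 12, Yara 13, Vikram 19. Priya eliminated.
Round 4: Yara 13, Vikram 31. Vikram has a majority (≥23).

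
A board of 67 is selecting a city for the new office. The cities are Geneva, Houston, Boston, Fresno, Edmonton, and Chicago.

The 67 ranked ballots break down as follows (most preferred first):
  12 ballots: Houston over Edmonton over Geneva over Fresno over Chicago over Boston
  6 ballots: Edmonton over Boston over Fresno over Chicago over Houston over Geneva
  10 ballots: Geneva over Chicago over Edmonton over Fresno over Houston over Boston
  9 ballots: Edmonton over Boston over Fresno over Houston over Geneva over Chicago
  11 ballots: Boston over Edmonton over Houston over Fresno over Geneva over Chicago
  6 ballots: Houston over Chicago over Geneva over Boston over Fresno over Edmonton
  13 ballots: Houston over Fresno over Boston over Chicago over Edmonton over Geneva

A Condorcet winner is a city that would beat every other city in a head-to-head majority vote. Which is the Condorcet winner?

Edmonton

Edmonton vs Geneva: 51–16
Edmonton vs Houston: 36–31
Edmonton vs Boston: 37–30
Edmonton vs Fresno: 48–19
Edmonton vs Chicago: 38–29
Edmonton beats every other city.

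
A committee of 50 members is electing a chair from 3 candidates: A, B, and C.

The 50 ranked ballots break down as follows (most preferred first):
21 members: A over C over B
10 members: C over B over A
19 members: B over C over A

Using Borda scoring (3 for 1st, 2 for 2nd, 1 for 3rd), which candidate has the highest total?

A: 21×3 + 10×1 + 19×1 = 92
B: 21×1 + 10×2 + 19×3 = 98
C: 21×2 + 10×3 + 19×2 = 110

C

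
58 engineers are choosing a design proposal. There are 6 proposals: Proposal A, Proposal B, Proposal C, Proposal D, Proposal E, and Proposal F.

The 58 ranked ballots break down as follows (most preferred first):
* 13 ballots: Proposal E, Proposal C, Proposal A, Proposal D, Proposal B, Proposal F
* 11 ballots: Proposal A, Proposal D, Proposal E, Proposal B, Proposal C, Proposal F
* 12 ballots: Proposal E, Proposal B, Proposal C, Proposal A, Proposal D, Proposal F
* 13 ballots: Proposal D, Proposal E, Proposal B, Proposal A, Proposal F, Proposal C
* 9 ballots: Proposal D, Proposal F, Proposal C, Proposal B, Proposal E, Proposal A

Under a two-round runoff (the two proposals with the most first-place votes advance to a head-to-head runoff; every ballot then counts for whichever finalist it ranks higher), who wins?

Round 1 first-place votes: Proposal A 11, Proposal B 0, Proposal C 0, Proposal D 22, Proposal E 25, Proposal F 0. Proposal E and Proposal D advance.
Runoff: Proposal E is ranked above Proposal D on 25 ballots, Proposal D above Proposal E on 33.

Proposal D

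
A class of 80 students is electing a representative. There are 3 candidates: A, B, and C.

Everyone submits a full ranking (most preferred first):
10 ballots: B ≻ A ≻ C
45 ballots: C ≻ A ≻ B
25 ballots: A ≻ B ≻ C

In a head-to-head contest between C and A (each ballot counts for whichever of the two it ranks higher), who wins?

C

C is ranked above A on 45 ballots; A above C on 35.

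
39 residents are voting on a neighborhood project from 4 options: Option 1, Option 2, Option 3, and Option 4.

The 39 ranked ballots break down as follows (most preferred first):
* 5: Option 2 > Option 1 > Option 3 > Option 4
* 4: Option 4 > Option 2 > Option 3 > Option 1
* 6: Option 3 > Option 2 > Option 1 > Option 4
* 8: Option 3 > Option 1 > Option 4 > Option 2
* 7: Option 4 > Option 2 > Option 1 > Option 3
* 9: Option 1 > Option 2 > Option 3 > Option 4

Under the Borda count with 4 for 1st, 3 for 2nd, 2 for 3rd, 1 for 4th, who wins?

Option 2

Option 1: 5×3 + 4×1 + 6×2 + 8×3 + 7×2 + 9×4 = 105
Option 2: 5×4 + 4×3 + 6×3 + 8×1 + 7×3 + 9×3 = 106
Option 3: 5×2 + 4×2 + 6×4 + 8×4 + 7×1 + 9×2 = 99
Option 4: 5×1 + 4×4 + 6×1 + 8×2 + 7×4 + 9×1 = 80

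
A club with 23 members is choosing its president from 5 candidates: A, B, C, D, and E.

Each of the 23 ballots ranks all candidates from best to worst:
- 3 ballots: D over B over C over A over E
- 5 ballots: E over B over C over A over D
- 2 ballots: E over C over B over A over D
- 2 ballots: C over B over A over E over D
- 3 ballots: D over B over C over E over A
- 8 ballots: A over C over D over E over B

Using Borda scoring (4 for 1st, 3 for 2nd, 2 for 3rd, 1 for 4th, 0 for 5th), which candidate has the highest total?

A: 3×1 + 5×1 + 2×1 + 2×2 + 3×0 + 8×4 = 46
B: 3×3 + 5×3 + 2×2 + 2×3 + 3×3 + 8×0 = 43
C: 3×2 + 5×2 + 2×3 + 2×4 + 3×2 + 8×3 = 60
D: 3×4 + 5×0 + 2×0 + 2×0 + 3×4 + 8×2 = 40
E: 3×0 + 5×4 + 2×4 + 2×1 + 3×1 + 8×1 = 41

C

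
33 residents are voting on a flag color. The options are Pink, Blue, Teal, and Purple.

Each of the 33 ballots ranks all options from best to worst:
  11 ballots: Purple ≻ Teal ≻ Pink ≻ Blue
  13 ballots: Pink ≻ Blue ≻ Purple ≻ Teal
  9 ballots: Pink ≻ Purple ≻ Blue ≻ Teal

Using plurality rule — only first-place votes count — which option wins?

Pink

First-place votes: Pink 22, Blue 0, Teal 0, Purple 11.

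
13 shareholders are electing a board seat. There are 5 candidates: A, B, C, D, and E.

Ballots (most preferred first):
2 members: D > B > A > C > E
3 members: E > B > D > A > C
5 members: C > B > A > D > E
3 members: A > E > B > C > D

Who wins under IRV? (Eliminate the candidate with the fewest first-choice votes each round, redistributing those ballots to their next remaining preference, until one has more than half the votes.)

A

Round 1: A 3, B 0, C 5, D 2, E 3. B eliminated.
Round 2: A 3, C 5, D 2, E 3. D eliminated.
Round 3: A 5, C 5, E 3. E eliminated.
Round 4: A 8, C 5. A has a majority (≥7).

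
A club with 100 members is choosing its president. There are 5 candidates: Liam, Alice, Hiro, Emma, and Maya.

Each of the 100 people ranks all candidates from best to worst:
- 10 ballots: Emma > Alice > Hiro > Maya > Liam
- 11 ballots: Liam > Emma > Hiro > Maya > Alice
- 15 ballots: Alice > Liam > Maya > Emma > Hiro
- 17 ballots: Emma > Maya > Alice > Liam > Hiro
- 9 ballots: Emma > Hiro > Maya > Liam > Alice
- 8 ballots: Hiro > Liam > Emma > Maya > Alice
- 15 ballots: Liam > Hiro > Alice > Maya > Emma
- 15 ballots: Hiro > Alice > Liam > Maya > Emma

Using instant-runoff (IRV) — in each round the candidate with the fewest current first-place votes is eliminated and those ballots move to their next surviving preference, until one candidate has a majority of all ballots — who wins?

Round 1: Liam 26, Alice 15, Hiro 23, Emma 36, Maya 0. Maya eliminated.
Round 2: Liam 26, Alice 15, Hiro 23, Emma 36. Alice eliminated.
Round 3: Liam 41, Hiro 23, Emma 36. Hiro eliminated.
Round 4: Liam 64, Emma 36. Liam has a majority (≥51).

Liam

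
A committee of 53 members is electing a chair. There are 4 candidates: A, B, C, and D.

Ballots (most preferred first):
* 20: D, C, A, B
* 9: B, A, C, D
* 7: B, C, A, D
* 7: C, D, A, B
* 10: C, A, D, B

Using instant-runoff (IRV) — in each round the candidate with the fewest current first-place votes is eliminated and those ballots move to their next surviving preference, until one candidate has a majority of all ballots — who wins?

Round 1: A 0, B 16, C 17, D 20. A eliminated.
Round 2: B 16, C 17, D 20. B eliminated.
Round 3: C 33, D 20. C has a majority (≥27).

C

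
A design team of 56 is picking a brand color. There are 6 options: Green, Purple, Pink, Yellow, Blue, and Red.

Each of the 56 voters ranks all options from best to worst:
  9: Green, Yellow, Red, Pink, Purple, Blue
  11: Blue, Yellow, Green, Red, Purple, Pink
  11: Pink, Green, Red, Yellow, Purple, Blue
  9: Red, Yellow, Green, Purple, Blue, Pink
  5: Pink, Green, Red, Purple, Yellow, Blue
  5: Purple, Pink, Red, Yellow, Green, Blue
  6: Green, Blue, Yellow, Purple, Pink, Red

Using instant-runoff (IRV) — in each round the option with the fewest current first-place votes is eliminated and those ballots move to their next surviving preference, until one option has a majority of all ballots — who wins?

Round 1: Green 15, Purple 5, Pink 16, Yellow 0, Blue 11, Red 9. Yellow eliminated.
Round 2: Green 15, Purple 5, Pink 16, Blue 11, Red 9. Purple eliminated.
Round 3: Green 15, Pink 21, Blue 11, Red 9. Red eliminated.
Round 4: Green 24, Pink 21, Blue 11. Blue eliminated.
Round 5: Green 35, Pink 21. Green has a majority (≥29).

Green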